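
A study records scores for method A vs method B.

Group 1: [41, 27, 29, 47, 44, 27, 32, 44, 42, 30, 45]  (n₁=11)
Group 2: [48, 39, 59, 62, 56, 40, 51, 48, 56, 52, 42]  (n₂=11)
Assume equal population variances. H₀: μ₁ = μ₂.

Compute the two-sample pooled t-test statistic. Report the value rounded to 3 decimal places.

test statistic = -3.934

x̄₁=37.091, s₁=8.006, n₁=11
x̄₂=50.273, s₂=7.708, n₂=11
s_p² = [10·8.006² + 10·7.708²]/20 = 61.7545
SE = √(s_p²·(1/11+1/11)) = 3.3508
t = (37.091−50.273)/3.3508 = -3.9339
df = 20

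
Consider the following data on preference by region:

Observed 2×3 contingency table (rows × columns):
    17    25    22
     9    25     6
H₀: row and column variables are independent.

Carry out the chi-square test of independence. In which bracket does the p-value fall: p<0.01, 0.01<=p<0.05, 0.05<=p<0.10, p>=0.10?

Row totals [64, 40], col totals [26, 50, 28], n=104
χ² = (17−16.00)²/16.00 + (25−30.77)²/30.77 + (22−17.23)²/17.23 + (9−10.00)²/10.00 + (25−19.23)²/19.23 + (6−10.77)²/10.77 = 6.4071
df = 2
p-value (upper-tail) = 0.04062
→ bracket: 0.01<=p<0.05

p-value bracket: 0.01<=p<0.05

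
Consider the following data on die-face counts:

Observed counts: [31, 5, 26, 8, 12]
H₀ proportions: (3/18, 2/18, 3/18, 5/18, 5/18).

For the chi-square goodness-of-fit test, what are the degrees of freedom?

degrees of freedom = 4

df = k − 1 = 5 − 1 = 4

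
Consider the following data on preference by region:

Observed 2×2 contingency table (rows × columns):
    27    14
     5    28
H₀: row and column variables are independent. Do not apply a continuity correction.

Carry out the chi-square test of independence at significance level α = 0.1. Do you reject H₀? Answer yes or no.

reject H₀: yes

Row totals [41, 33], col totals [32, 42], n=74
χ² = (27−17.73)²/17.73 + (14−23.27)²/23.27 + (5−14.27)²/14.27 + (28−18.73)²/18.73 = 19.1506
df = 1
p-value (upper-tail) = 0.00001
At α=0.1: p < α → reject H₀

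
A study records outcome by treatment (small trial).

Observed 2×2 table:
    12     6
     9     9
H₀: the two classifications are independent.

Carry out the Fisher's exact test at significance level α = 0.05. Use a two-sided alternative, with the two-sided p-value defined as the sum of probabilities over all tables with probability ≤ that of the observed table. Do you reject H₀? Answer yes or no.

Margins: r₁=18, r₂=18, c₁=21, c₂=15, n=36
p_obs = C(18,12)·C(18,9)/C(36,21); sum pmf over tables with pmf ≤ p_obs
p-value (two-sided) = 0.49979
At α=0.05: p ≥ α → fail to reject H₀

reject H₀: no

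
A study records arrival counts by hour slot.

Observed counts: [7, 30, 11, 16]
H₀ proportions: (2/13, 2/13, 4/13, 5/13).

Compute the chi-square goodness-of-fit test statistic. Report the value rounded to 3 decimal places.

test statistic = 48.927

n = 64; E_i = n·p_i = [9.85, 9.85, 19.69, 24.62]
χ² = (7−9.85)²/9.85 + (30−9.85)²/9.85 + (11−19.69)²/19.69 + (16−24.62)²/24.62 = 48.9273
df = 3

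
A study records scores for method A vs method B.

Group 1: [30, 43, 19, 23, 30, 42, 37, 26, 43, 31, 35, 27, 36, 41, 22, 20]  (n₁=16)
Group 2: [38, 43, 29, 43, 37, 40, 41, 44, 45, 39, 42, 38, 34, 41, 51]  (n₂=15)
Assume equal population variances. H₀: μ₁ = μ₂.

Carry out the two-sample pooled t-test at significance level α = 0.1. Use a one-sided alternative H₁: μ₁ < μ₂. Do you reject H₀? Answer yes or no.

x̄₁=31.562, s₁=8.302, n₁=16
x̄₂=40.333, s₂=5.066, n₂=15
s_p² = [15·8.302² + 14·5.066²]/29 = 48.0438
SE = √(s_p²·(1/16+1/15)) = 2.4911
t = (31.562−40.333)/2.4911 = -3.5208
df = 29
p-value (one-sided, H₁ less) = 0.00072
At α=0.1: p < α → reject H₀

reject H₀: yes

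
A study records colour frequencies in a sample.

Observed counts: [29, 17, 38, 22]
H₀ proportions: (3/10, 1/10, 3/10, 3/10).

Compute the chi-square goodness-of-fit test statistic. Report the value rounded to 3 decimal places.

test statistic = 8.340

n = 106; E_i = n·p_i = [31.80, 10.60, 31.80, 31.80]
χ² = (29−31.80)²/31.80 + (17−10.60)²/10.60 + (38−31.80)²/31.80 + (22−31.80)²/31.80 = 8.3396
df = 3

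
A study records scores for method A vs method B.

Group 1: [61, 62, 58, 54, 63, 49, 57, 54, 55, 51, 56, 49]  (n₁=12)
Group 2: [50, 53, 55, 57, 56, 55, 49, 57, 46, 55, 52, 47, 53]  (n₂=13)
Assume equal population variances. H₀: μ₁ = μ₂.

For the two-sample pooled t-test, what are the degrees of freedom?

df = n₁ + n₂ − 2 = 12 + 13 − 2 = 23

degrees of freedom = 23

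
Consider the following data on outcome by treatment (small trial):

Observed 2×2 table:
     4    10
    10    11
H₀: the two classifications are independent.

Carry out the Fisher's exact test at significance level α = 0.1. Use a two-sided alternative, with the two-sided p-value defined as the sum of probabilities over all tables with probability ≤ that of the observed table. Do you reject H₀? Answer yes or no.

reject H₀: no

Margins: r₁=14, r₂=21, c₁=14, c₂=21, n=35
p_obs = C(14,4)·C(21,10)/C(35,14); sum pmf over tables with pmf ≤ p_obs
p-value (two-sided) = 0.31094
At α=0.1: p ≥ α → fail to reject H₀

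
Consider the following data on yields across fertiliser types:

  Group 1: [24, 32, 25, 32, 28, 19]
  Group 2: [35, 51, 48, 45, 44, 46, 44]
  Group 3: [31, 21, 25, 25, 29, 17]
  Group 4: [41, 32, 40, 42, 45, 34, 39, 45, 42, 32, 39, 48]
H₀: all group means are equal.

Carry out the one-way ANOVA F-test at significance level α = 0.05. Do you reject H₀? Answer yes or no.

Group means [26.67, 44.71, 24.67, 39.92], grand mean 35.484
SSB = Σnᵢ(x̄ᵢ−x̄)² = 2000.730; SSW = ΣΣ(x−x̄ᵢ)² = 695.012
MSB = 2000.730/3 = 666.9100; MSW = 695.012/27 = 25.7412
F = MSB/MSW = 25.9083
df = (3, 27)
p-value (upper-tail) = 0.00000
At α=0.05: p < α → reject H₀

reject H₀: yes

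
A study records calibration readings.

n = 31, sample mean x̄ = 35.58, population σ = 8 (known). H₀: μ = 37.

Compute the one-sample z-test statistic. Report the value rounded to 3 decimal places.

SE = σ/√n = 8/√31 = 1.4368
z = (x̄−μ₀)/SE = (35.58−37)/1.4368 = -0.9883

test statistic = -0.988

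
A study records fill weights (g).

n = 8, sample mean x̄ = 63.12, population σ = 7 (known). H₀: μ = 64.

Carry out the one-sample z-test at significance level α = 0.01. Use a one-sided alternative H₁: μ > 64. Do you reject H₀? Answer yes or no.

SE = σ/√n = 7/√8 = 2.4749
z = (x̄−μ₀)/SE = (63.12−64)/2.4749 = -0.3556
p-value (one-sided, H₁ greater) = 0.63892
At α=0.01: p ≥ α → fail to reject H₀

reject H₀: no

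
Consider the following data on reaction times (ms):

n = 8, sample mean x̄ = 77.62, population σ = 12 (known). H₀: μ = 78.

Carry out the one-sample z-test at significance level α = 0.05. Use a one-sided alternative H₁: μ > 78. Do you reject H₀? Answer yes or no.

SE = σ/√n = 12/√8 = 4.2426
z = (x̄−μ₀)/SE = (77.62−78)/4.2426 = -0.0896
p-value (one-sided, H₁ greater) = 0.53568
At α=0.05: p ≥ α → fail to reject H₀

reject H₀: no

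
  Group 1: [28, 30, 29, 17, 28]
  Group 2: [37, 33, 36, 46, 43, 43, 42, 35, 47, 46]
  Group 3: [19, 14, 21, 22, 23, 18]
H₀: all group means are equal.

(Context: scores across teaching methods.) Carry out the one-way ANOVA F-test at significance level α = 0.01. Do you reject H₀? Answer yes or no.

Group means [26.40, 40.80, 19.50], grand mean 31.286
SSB = Σnᵢ(x̄ᵢ−x̄)² = 1857.986; SSW = ΣΣ(x−x̄ᵢ)² = 402.300
MSB = 1857.986/2 = 928.9929; MSW = 402.300/18 = 22.3500
F = MSB/MSW = 41.5657
df = (2, 18)
p-value (upper-tail) = 0.00000
At α=0.01: p < α → reject H₀

reject H₀: yes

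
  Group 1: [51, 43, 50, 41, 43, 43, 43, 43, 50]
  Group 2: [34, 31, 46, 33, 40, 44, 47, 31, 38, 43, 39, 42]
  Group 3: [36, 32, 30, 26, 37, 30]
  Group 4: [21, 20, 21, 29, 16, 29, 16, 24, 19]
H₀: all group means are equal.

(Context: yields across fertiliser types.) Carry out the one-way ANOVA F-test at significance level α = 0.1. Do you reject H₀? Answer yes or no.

reject H₀: yes

Group means [45.22, 39.00, 31.83, 21.67], grand mean 35.028
SSB = Σnᵢ(x̄ᵢ−x̄)² = 2792.583; SSW = ΣΣ(x−x̄ᵢ)² = 748.389
MSB = 2792.583/3 = 930.8611; MSW = 748.389/32 = 23.3872
F = MSB/MSW = 39.8022
df = (3, 32)
p-value (upper-tail) = 0.00000
At α=0.1: p < α → reject H₀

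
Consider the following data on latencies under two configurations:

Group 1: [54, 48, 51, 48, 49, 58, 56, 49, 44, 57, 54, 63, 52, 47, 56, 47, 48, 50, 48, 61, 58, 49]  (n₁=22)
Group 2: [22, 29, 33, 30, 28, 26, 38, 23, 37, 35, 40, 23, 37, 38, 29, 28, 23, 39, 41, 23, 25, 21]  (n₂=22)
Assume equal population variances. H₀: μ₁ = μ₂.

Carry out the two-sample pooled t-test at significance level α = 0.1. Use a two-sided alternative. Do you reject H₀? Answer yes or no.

x̄₁=52.136, s₁=5.111, n₁=22
x̄₂=30.364, s₂=6.730, n₂=22
s_p² = [21·5.111² + 21·6.730²]/42 = 35.7067
SE = √(s_p²·(1/22+1/22)) = 1.8017
t = (52.136−30.364)/1.8017 = 12.0847
df = 42
p-value (two-sided) = 0.00000
At α=0.1: p < α → reject H₀

reject H₀: yes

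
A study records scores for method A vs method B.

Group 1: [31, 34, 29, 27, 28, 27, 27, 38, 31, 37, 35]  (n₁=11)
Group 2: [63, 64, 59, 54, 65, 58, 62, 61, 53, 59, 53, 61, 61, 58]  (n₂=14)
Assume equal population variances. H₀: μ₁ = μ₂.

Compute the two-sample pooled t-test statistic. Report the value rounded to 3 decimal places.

test statistic = -17.488

x̄₁=31.273, s₁=4.125, n₁=11
x̄₂=59.357, s₂=3.875, n₂=14
s_p² = [10·4.125² + 13·3.875²]/23 = 15.8868
SE = √(s_p²·(1/11+1/14)) = 1.6059
t = (31.273−59.357)/1.6059 = -17.4879
df = 23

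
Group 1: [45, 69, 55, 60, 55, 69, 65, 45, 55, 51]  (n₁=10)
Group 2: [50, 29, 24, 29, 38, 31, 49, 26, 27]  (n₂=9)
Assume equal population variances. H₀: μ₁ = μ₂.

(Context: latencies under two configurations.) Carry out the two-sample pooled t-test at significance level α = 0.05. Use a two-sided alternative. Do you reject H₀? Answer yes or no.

x̄₁=56.900, s₁=8.800, n₁=10
x̄₂=33.667, s₂=9.798, n₂=9
s_p² = [9·8.800² + 8·9.798²]/17 = 86.1706
SE = √(s_p²·(1/10+1/9)) = 4.2652
t = (56.900−33.667)/4.2652 = 5.4472
df = 17
p-value (two-sided) = 0.00004
At α=0.05: p < α → reject H₀

reject H₀: yes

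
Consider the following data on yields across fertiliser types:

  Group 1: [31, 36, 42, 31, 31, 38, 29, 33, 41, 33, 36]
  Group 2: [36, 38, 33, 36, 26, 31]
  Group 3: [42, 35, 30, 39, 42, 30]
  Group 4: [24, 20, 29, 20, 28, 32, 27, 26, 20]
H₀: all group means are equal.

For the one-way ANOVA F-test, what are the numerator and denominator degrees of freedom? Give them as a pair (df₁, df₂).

degrees of freedom = [3, 28]

k = 4 groups, N = 32 total
df = (k−1, N−k) = (4−1, 32−4) = (3, 28)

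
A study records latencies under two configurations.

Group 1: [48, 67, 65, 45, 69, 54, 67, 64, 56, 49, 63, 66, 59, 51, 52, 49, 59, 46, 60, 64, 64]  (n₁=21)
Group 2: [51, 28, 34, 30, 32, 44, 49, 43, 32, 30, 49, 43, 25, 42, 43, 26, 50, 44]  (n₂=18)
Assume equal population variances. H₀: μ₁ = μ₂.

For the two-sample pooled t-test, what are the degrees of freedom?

degrees of freedom = 37

df = n₁ + n₂ − 2 = 21 + 18 − 2 = 37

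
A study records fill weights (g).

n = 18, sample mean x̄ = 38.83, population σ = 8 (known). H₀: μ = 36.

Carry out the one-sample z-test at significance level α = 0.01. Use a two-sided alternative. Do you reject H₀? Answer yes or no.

SE = σ/√n = 8/√18 = 1.8856
z = (x̄−μ₀)/SE = (38.83−36)/1.8856 = 1.5008
p-value (two-sided) = 0.13340
At α=0.01: p ≥ α → fail to reject H₀

reject H₀: no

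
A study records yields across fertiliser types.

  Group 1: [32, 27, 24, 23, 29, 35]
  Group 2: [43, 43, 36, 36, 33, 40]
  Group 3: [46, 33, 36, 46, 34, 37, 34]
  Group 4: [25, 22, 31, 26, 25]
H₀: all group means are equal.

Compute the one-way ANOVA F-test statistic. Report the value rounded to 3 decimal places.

test statistic = 11.680

Group means [28.33, 38.50, 38.00, 25.80], grand mean 33.167
SSB = Σnᵢ(x̄ᵢ−x̄)² = 745.700; SSW = ΣΣ(x−x̄ᵢ)² = 425.633
MSB = 745.700/3 = 248.5667; MSW = 425.633/20 = 21.2817
F = MSB/MSW = 11.6798
df = (3, 20)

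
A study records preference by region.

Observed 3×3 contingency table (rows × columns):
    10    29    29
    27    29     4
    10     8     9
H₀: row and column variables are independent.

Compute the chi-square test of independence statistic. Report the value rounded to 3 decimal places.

Row totals [68, 60, 27], col totals [47, 66, 42], n=155
χ² = (10−20.62)²/20.62 + (29−28.95)²/28.95 + (29−18.43)²/18.43 + (27−18.19)²/18.19 + (29−25.55)²/25.55 + (4−16.26)²/16.26 + (10−8.19)²/8.19 + (8−11.50)²/11.50 + (9−7.32)²/7.32 = 27.3613
df = 4

test statistic = 27.361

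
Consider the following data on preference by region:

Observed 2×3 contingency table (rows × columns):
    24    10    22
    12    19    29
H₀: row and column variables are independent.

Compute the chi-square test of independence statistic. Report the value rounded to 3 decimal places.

test statistic = 7.625

Row totals [56, 60], col totals [36, 29, 51], n=116
χ² = (24−17.38)²/17.38 + (10−14.00)²/14.00 + (22−24.62)²/24.62 + (12−18.62)²/18.62 + (19−15.00)²/15.00 + (29−26.38)²/26.38 = 7.6250
df = 2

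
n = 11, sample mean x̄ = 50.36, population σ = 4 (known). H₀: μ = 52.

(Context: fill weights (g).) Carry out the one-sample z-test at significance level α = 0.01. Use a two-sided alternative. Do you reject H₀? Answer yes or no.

reject H₀: no

SE = σ/√n = 4/√11 = 1.2060
z = (x̄−μ₀)/SE = (50.36−52)/1.2060 = -1.3598
p-value (two-sided) = 0.17389
At α=0.01: p ≥ α → fail to reject H₀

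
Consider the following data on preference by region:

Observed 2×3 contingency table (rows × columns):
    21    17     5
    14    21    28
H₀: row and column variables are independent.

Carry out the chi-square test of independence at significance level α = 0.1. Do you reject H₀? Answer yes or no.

Row totals [43, 63], col totals [35, 38, 33], n=106
χ² = (21−14.20)²/14.20 + (17−15.42)²/15.42 + (5−13.39)²/13.39 + (14−20.80)²/20.80 + (21−22.58)²/22.58 + (28−19.61)²/19.61 = 14.5974
df = 2
p-value (upper-tail) = 0.00068
At α=0.1: p < α → reject H₀

reject H₀: yes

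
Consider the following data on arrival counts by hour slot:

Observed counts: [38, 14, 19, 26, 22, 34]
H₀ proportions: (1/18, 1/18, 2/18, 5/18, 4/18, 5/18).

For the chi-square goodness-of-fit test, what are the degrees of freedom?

df = k − 1 = 6 − 1 = 5

degrees of freedom = 5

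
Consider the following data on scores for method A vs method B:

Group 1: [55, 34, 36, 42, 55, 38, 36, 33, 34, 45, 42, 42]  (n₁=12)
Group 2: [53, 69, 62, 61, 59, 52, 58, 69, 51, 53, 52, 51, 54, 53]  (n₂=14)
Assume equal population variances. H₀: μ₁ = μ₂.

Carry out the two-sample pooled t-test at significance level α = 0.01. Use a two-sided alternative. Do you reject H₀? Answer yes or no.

x̄₁=41.000, s₁=7.580, n₁=12
x̄₂=56.929, s₂=6.281, n₂=14
s_p² = [11·7.580² + 13·6.281²]/24 = 47.7054
SE = √(s_p²·(1/12+1/14)) = 2.7172
t = (41.000−56.929)/2.7172 = -5.8622
df = 24
p-value (two-sided) = 0.00000
At α=0.01: p < α → reject H₀

reject H₀: yes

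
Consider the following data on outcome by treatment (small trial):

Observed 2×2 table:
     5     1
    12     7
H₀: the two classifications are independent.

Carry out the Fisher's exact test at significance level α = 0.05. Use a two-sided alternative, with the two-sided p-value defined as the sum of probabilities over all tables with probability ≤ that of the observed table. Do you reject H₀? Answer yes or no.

Margins: r₁=6, r₂=19, c₁=17, c₂=8, n=25
p_obs = C(6,5)·C(19,12)/C(25,17); sum pmf over tables with pmf ≤ p_obs
p-value (two-sided) = 0.62372
At α=0.05: p ≥ α → fail to reject H₀

reject H₀: no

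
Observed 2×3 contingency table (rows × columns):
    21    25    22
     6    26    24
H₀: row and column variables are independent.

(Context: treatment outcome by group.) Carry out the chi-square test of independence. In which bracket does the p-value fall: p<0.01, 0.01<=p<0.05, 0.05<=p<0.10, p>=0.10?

Row totals [68, 56], col totals [27, 51, 46], n=124
χ² = (21−14.81)²/14.81 + (25−27.97)²/27.97 + (22−25.23)²/25.23 + (6−12.19)²/12.19 + (26−23.03)²/23.03 + (24−20.77)²/20.77 = 7.3474
df = 2
p-value (upper-tail) = 0.02538
→ bracket: 0.01<=p<0.05

p-value bracket: 0.01<=p<0.05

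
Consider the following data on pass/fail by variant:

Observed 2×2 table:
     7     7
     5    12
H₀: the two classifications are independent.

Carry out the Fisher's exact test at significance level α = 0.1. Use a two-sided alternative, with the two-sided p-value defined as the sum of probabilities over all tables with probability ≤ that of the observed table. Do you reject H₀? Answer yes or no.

reject H₀: no

Margins: r₁=14, r₂=17, c₁=12, c₂=19, n=31
p_obs = C(14,7)·C(17,5)/C(31,12); sum pmf over tables with pmf ≤ p_obs
p-value (two-sided) = 0.28831
At α=0.1: p ≥ α → fail to reject H₀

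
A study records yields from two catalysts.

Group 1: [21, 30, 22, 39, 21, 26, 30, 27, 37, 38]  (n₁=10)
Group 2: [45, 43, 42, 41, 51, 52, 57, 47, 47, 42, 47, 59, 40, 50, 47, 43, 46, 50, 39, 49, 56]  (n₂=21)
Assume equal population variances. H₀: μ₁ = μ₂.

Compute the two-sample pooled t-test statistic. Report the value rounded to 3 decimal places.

x̄₁=29.100, s₁=6.967, n₁=10
x̄₂=47.286, s₂=5.578, n₂=21
s_p² = [9·6.967² + 20·5.578²]/29 = 36.5236
SE = √(s_p²·(1/10+1/21)) = 2.3220
t = (29.100−47.286)/2.3220 = -7.8320
df = 29

test statistic = -7.832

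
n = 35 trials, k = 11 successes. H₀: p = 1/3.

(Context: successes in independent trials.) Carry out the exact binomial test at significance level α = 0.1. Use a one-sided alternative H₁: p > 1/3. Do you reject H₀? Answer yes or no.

reject H₀: no

Exact binomial: n=35, k=11, p₀=1/3=0.3333
P(X≥11) from Σ C(n,i)·p₀^i·(1−p₀)^(n−i)
p-value (one-sided, H₁ greater) = 0.65565
At α=0.1: p ≥ α → fail to reject H₀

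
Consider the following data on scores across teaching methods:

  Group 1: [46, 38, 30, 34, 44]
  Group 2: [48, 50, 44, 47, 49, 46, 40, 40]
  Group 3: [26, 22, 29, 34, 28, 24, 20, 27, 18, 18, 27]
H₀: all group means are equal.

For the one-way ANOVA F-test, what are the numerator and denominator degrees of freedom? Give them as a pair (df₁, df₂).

k = 3 groups, N = 24 total
df = (k−1, N−k) = (3−1, 24−3) = (2, 21)

degrees of freedom = [2, 21]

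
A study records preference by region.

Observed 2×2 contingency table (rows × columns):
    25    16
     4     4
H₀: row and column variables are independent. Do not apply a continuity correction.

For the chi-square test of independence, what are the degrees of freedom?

df = (r−1)(c−1) = (2−1)·(2−1) = 1

degrees of freedom = 1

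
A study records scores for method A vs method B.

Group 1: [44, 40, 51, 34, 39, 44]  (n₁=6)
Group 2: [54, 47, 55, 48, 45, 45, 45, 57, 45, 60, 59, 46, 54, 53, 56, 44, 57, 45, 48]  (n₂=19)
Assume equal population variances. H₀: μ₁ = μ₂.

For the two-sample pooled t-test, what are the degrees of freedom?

degrees of freedom = 23

df = n₁ + n₂ − 2 = 6 + 19 − 2 = 23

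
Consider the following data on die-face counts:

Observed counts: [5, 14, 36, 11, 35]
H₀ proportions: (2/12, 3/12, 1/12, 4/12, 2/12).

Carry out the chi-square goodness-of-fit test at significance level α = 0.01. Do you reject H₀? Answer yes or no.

reject H₀: yes

n = 101; E_i = n·p_i = [16.83, 25.25, 8.42, 33.67, 16.83]
χ² = (5−16.83)²/16.83 + (14−25.25)²/25.25 + (36−8.42)²/8.42 + (11−33.67)²/33.67 + (35−16.83)²/16.83 = 138.5941
df = 4
p-value (upper-tail) = 0.00000
At α=0.01: p < α → reject H₀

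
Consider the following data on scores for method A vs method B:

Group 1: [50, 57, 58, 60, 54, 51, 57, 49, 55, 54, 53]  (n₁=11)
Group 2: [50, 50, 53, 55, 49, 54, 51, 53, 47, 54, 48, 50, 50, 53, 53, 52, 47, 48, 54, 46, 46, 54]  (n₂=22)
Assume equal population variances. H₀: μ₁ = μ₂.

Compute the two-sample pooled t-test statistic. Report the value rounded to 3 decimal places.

x̄₁=54.364, s₁=3.472, n₁=11
x̄₂=50.773, s₂=2.894, n₂=22
s_p² = [10·3.472² + 21·2.894²]/31 = 9.5616
SE = √(s_p²·(1/11+1/22)) = 1.1419
t = (54.364−50.773)/1.1419 = 3.1448
df = 31

test statistic = 3.145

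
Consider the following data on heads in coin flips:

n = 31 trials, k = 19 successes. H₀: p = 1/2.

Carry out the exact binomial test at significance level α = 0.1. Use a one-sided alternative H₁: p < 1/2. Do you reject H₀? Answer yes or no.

Exact binomial: n=31, k=19, p₀=1/2=0.5000
P(X≤19) from Σ C(n,i)·p₀^i·(1−p₀)^(n−i)
p-value (one-sided, H₁ less) = 0.92519
At α=0.1: p ≥ α → fail to reject H₀

reject H₀: no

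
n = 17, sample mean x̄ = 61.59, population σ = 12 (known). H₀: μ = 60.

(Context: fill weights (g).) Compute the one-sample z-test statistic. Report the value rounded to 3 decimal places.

SE = σ/√n = 12/√17 = 2.9104
z = (x̄−μ₀)/SE = (61.59−60)/2.9104 = 0.5463

test statistic = 0.546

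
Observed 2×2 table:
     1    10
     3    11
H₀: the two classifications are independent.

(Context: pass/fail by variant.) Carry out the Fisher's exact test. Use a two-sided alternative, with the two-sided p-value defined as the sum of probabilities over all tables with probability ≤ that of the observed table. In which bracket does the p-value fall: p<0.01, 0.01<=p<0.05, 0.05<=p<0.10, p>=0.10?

Margins: r₁=11, r₂=14, c₁=4, c₂=21, n=25
p_obs = C(11,1)·C(14,3)/C(25,4); sum pmf over tables with pmf ≤ p_obs
p-value (two-sided) = 0.60435
→ bracket: p>=0.10

p-value bracket: p>=0.10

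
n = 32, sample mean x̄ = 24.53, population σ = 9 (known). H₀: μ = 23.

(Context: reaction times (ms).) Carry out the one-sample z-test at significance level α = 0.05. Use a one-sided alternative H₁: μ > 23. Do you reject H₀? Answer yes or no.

SE = σ/√n = 9/√32 = 1.5910
z = (x̄−μ₀)/SE = (24.53−23)/1.5910 = 0.9617
p-value (one-sided, H₁ greater) = 0.16811
At α=0.05: p ≥ α → fail to reject H₀

reject H₀: no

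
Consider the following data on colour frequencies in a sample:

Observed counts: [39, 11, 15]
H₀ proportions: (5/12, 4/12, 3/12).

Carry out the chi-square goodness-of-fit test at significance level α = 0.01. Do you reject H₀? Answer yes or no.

reject H₀: yes

n = 65; E_i = n·p_i = [27.08, 21.67, 16.25]
χ² = (39−27.08)²/27.08 + (11−21.67)²/21.67 + (15−16.25)²/16.25 = 10.5908
df = 2
p-value (upper-tail) = 0.00501
At α=0.01: p < α → reject H₀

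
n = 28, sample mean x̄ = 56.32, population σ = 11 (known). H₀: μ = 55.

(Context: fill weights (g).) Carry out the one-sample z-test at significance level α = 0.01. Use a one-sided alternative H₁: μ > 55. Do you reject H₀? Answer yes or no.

reject H₀: no

SE = σ/√n = 11/√28 = 2.0788
z = (x̄−μ₀)/SE = (56.32−55)/2.0788 = 0.6350
p-value (one-sided, H₁ greater) = 0.26272
At α=0.01: p ≥ α → fail to reject H₀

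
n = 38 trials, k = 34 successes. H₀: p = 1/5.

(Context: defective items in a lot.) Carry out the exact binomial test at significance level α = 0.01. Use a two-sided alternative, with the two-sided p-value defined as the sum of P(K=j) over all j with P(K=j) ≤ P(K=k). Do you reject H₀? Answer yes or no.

Exact binomial: n=38, k=34, p₀=1/5=0.2000
P(X=j) = C(n,j)·p₀^j·(1−p₀)^(n−j); p = Σ P(X=j) over j with P(X=j) ≤ P(X=34)
p-value (two-sided) = 0.00000
At α=0.01: p < α → reject H₀

reject H₀: yes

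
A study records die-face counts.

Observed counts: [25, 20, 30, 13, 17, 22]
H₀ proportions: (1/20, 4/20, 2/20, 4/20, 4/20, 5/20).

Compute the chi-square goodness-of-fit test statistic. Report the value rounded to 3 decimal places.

n = 127; E_i = n·p_i = [6.35, 25.40, 12.70, 25.40, 25.40, 31.75]
χ² = (25−6.35)²/6.35 + (20−25.40)²/25.40 + (30−12.70)²/12.70 + (13−25.40)²/25.40 + (17−25.40)²/25.40 + (22−31.75)²/31.75 = 91.3150
df = 5

test statistic = 91.315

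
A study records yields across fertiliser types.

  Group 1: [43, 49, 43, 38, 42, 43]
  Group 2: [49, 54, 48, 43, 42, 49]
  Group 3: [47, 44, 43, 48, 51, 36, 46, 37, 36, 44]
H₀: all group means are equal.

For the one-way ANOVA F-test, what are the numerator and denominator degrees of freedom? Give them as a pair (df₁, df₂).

degrees of freedom = [2, 19]

k = 3 groups, N = 22 total
df = (k−1, N−k) = (3−1, 22−3) = (2, 19)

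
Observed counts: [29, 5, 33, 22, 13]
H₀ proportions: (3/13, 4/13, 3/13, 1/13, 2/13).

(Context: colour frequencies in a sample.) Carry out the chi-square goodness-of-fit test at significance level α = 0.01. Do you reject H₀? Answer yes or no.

n = 102; E_i = n·p_i = [23.54, 31.38, 23.54, 7.85, 15.69]
χ² = (29−23.54)²/23.54 + (5−31.38)²/31.38 + (33−23.54)²/23.54 + (22−7.85)²/7.85 + (13−15.69)²/15.69 = 53.2459
df = 4
p-value (upper-tail) = 0.00000
At α=0.01: p < α → reject H₀

reject H₀: yes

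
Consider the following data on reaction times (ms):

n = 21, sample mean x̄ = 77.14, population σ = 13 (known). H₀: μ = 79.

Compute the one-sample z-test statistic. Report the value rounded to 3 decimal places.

test statistic = -0.656

SE = σ/√n = 13/√21 = 2.8368
z = (x̄−μ₀)/SE = (77.14−79)/2.8368 = -0.6557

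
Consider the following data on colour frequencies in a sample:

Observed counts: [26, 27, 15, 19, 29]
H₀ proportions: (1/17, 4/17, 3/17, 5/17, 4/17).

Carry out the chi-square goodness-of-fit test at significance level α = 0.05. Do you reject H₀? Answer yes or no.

n = 116; E_i = n·p_i = [6.82, 27.29, 20.47, 34.12, 27.29]
χ² = (26−6.82)²/6.82 + (27−27.29)²/27.29 + (15−20.47)²/20.47 + (19−34.12)²/34.12 + (29−27.29)²/27.29 = 62.1629
df = 4
p-value (upper-tail) = 0.00000
At α=0.05: p < α → reject H₀

reject H₀: yes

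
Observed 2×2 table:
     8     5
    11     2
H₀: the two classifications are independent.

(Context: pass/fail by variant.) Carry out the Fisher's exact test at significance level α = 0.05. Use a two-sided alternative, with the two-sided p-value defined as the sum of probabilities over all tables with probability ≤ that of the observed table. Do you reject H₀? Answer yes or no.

Margins: r₁=13, r₂=13, c₁=19, c₂=7, n=26
p_obs = C(13,8)·C(13,11)/C(26,19); sum pmf over tables with pmf ≤ p_obs
p-value (two-sided) = 0.37826
At α=0.05: p ≥ α → fail to reject H₀

reject H₀: no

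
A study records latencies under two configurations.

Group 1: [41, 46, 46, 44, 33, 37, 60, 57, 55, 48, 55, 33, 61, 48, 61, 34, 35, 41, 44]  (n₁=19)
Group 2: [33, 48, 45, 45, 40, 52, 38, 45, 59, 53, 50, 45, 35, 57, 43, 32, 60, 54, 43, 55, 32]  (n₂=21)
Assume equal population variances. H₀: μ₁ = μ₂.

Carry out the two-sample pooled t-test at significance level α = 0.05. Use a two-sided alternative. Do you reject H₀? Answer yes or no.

x̄₁=46.263, s₁=9.654, n₁=19
x̄₂=45.905, s₂=8.774, n₂=21
s_p² = [18·9.654² + 20·8.774²]/38 = 84.6709
SE = √(s_p²·(1/19+1/21)) = 2.9135
t = (46.263−45.905)/2.9135 = 0.1230
df = 38
p-value (two-sided) = 0.90274
At α=0.05: p ≥ α → fail to reject H₀

reject H₀: no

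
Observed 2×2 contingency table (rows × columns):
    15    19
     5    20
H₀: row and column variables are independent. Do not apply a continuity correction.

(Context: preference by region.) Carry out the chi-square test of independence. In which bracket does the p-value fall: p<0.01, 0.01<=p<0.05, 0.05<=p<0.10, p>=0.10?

Row totals [34, 25], col totals [20, 39], n=59
χ² = (15−11.53)²/11.53 + (19−22.47)²/22.47 + (5−8.47)²/8.47 + (20−16.53)²/16.53 = 3.7398
df = 1
p-value (upper-tail) = 0.05313
→ bracket: 0.05<=p<0.10

p-value bracket: 0.05<=p<0.10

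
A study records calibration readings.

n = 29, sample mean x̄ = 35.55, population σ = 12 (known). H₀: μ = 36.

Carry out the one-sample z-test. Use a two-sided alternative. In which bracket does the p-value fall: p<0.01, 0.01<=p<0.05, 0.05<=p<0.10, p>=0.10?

SE = σ/√n = 12/√29 = 2.2283
z = (x̄−μ₀)/SE = (35.55−36)/2.2283 = -0.2019
p-value (two-sided) = 0.83996
→ bracket: p>=0.10

p-value bracket: p>=0.10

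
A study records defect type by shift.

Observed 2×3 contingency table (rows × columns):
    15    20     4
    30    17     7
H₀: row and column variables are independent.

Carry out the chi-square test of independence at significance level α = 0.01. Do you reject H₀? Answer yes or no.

reject H₀: no

Row totals [39, 54], col totals [45, 37, 11], n=93
χ² = (15−18.87)²/18.87 + (20−15.52)²/15.52 + (4−4.61)²/4.61 + (30−26.13)²/26.13 + (17−21.48)²/21.48 + (7−6.39)²/6.39 = 3.7393
df = 2
p-value (upper-tail) = 0.15417
At α=0.01: p ≥ α → fail to reject H₀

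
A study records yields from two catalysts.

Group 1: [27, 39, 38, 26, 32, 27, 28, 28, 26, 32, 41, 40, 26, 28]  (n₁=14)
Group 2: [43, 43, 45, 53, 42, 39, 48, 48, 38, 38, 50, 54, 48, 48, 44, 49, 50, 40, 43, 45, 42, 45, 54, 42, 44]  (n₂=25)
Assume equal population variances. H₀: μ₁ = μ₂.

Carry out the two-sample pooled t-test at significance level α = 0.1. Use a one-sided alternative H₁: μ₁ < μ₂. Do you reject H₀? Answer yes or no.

reject H₀: yes

x̄₁=31.286, s₁=5.744, n₁=14
x̄₂=45.400, s₂=4.673, n₂=25
s_p² = [13·5.744² + 24·4.673²]/37 = 25.7529
SE = √(s_p²·(1/14+1/25)) = 1.6940
t = (31.286−45.400)/1.6940 = -8.3320
df = 37
p-value (one-sided, H₁ less) = 0.00000
At α=0.1: p < α → reject H₀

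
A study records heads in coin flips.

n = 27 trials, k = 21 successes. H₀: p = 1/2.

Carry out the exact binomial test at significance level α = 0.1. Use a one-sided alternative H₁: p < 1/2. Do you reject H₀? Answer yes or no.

Exact binomial: n=27, k=21, p₀=1/2=0.5000
P(X≤21) from Σ C(n,i)·p₀^i·(1−p₀)^(n−i)
p-value (one-sided, H₁ less) = 0.99924
At α=0.1: p ≥ α → fail to reject H₀

reject H₀: no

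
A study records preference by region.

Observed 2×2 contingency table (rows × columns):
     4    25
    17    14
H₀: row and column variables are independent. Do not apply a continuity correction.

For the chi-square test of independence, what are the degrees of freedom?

degrees of freedom = 1

df = (r−1)(c−1) = (2−1)·(2−1) = 1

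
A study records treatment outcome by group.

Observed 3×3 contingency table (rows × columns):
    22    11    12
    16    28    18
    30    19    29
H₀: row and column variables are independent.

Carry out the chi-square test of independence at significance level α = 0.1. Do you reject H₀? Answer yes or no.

reject H₀: yes

Row totals [45, 62, 78], col totals [68, 58, 59], n=185
χ² = (22−16.54)²/16.54 + (11−14.11)²/14.11 + (12−14.35)²/14.35 + (16−22.79)²/22.79 + (28−19.44)²/19.44 + (18−19.77)²/19.77 + (30−28.67)²/28.67 + (19−24.45)²/24.45 + (29−24.88)²/24.88 = 10.7870
df = 4
p-value (upper-tail) = 0.02907
At α=0.1: p < α → reject H₀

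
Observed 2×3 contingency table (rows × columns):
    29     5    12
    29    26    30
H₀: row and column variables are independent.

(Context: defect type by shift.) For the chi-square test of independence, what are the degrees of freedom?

degrees of freedom = 2

df = (r−1)(c−1) = (2−1)·(3−1) = 2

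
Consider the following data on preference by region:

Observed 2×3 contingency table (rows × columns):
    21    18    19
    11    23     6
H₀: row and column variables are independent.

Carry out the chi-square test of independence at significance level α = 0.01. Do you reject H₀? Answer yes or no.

Row totals [58, 40], col totals [32, 41, 25], n=98
χ² = (21−18.94)²/18.94 + (18−24.27)²/24.27 + (19−14.80)²/14.80 + (11−13.06)²/13.06 + (23−16.73)²/16.73 + (6−10.20)²/10.20 = 7.4396
df = 2
p-value (upper-tail) = 0.02424
At α=0.01: p ≥ α → fail to reject H₀

reject H₀: no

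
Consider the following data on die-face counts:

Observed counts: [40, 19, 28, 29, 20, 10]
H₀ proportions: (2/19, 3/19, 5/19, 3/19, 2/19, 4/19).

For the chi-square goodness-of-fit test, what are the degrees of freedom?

degrees of freedom = 5

df = k − 1 = 6 − 1 = 5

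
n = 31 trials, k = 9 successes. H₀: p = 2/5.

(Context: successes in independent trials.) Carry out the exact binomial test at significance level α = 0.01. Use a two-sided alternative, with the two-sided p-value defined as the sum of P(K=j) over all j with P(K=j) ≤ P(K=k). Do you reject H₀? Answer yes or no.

reject H₀: no

Exact binomial: n=31, k=9, p₀=2/5=0.4000
P(X=j) = C(n,j)·p₀^j·(1−p₀)^(n−j); p = Σ P(X=j) over j with P(X=j) ≤ P(X=9)
p-value (two-sided) = 0.27176
At α=0.01: p ≥ α → fail to reject H₀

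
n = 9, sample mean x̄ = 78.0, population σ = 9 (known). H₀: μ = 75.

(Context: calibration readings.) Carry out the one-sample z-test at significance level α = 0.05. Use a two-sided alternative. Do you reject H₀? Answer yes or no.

SE = σ/√n = 9/√9 = 3.0000
z = (x̄−μ₀)/SE = (78.0−75)/3.0000 = 1.0000
p-value (two-sided) = 0.31731
At α=0.05: p ≥ α → fail to reject H₀

reject H₀: no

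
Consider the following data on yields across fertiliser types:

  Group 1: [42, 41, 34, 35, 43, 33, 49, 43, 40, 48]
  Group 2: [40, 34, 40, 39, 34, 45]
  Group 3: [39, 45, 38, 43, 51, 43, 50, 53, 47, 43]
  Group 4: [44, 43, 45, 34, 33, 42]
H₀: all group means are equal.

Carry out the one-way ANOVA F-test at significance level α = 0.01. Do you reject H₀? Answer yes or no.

Group means [40.80, 38.67, 45.20, 40.17], grand mean 41.656
SSB = Σnᵢ(x̄ᵢ−x̄)² = 199.852; SSW = ΣΣ(x−x̄ᵢ)² = 723.367
MSB = 199.852/3 = 66.6174; MSW = 723.367/28 = 25.8345
F = MSB/MSW = 2.5786
df = (3, 28)
p-value (upper-tail) = 0.07356
At α=0.01: p ≥ α → fail to reject H₀

reject H₀: no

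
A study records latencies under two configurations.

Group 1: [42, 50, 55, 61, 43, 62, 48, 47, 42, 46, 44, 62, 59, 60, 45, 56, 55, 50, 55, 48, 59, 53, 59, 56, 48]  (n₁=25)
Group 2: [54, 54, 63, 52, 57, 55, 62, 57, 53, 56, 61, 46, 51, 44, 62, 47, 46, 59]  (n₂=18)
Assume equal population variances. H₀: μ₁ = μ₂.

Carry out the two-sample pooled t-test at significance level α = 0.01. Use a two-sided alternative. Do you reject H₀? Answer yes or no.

reject H₀: no

x̄₁=52.200, s₁=6.652, n₁=25
x̄₂=54.389, s₂=5.912, n₂=18
s_p² = [24·6.652² + 17·5.912²]/41 = 40.3970
SE = √(s_p²·(1/25+1/18)) = 1.9647
t = (52.200−54.389)/1.9647 = -1.1141
df = 41
p-value (two-sided) = 0.27173
At α=0.01: p ≥ α → fail to reject H₀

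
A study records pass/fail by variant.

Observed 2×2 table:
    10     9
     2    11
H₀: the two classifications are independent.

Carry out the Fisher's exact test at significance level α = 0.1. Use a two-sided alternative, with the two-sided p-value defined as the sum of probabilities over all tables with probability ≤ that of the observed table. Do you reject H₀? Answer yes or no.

reject H₀: yes

Margins: r₁=19, r₂=13, c₁=12, c₂=20, n=32
p_obs = C(19,10)·C(13,2)/C(32,12); sum pmf over tables with pmf ≤ p_obs
p-value (two-sided) = 0.06187
At α=0.1: p < α → reject H₀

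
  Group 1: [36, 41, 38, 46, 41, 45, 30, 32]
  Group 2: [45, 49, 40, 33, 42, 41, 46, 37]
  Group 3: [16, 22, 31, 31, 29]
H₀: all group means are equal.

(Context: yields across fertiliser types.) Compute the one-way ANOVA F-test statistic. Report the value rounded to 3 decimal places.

test statistic = 12.462

Group means [38.62, 41.62, 25.80], grand mean 36.714
SSB = Σnᵢ(x̄ᵢ−x̄)² = 817.736; SSW = ΣΣ(x−x̄ᵢ)² = 590.550
MSB = 817.736/2 = 408.8679; MSW = 590.550/18 = 32.8083
F = MSB/MSW = 12.4623
df = (2, 18)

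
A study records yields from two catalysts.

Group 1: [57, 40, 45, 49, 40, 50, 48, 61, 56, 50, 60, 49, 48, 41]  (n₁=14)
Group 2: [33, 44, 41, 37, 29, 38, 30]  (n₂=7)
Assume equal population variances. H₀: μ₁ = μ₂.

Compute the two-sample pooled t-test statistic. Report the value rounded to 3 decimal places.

test statistic = 4.497

x̄₁=49.571, s₁=6.903, n₁=14
x̄₂=36.000, s₂=5.598, n₂=7
s_p² = [13·6.903² + 6·5.598²]/19 = 42.4962
SE = √(s_p²·(1/14+1/7)) = 3.0177
t = (49.571−36.000)/3.0177 = 4.4973
df = 19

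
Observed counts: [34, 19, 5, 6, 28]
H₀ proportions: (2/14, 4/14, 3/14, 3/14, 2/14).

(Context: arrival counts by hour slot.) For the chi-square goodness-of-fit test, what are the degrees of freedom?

df = k − 1 = 5 − 1 = 4

degrees of freedom = 4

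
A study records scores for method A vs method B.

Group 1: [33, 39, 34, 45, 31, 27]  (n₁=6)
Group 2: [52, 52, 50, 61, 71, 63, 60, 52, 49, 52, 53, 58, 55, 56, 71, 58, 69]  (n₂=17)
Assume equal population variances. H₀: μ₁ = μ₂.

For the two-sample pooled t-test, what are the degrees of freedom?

df = n₁ + n₂ − 2 = 6 + 17 − 2 = 21

degrees of freedom = 21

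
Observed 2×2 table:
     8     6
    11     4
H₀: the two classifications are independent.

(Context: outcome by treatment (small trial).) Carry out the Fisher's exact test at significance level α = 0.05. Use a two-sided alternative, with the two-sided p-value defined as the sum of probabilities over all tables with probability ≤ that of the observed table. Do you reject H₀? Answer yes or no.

reject H₀: no

Margins: r₁=14, r₂=15, c₁=19, c₂=10, n=29
p_obs = C(14,8)·C(15,11)/C(29,19); sum pmf over tables with pmf ≤ p_obs
p-value (two-sided) = 0.44973
At α=0.05: p ≥ α → fail to reject H₀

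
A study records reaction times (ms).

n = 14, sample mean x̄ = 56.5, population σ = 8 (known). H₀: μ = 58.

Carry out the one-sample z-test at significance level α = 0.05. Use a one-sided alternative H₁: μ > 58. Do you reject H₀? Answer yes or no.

reject H₀: no

SE = σ/√n = 8/√14 = 2.1381
z = (x̄−μ₀)/SE = (56.5−58)/2.1381 = -0.7016
p-value (one-sided, H₁ greater) = 0.75852
At α=0.05: p ≥ α → fail to reject H₀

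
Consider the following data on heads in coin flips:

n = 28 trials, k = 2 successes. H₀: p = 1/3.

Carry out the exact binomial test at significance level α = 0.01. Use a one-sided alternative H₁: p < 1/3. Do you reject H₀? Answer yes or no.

reject H₀: yes

Exact binomial: n=28, k=2, p₀=1/3=0.3333
P(X≤2) from Σ C(n,i)·p₀^i·(1−p₀)^(n−i)
p-value (one-sided, H₁ less) = 0.00128
At α=0.01: p < α → reject H₀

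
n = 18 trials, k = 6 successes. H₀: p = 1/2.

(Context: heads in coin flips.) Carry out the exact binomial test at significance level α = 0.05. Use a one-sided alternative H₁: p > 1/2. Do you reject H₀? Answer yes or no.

reject H₀: no

Exact binomial: n=18, k=6, p₀=1/2=0.5000
P(X≥6) from Σ C(n,i)·p₀^i·(1−p₀)^(n−i)
p-value (one-sided, H₁ greater) = 0.95187
At α=0.05: p ≥ α → fail to reject H₀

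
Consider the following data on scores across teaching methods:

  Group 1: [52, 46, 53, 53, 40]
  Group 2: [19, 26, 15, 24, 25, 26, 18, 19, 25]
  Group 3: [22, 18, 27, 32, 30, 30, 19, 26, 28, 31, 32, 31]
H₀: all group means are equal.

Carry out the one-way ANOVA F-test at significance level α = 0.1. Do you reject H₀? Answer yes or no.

Group means [48.80, 21.89, 27.17], grand mean 29.500
SSB = Σnᵢ(x̄ᵢ−x̄)² = 2449.144; SSW = ΣΣ(x−x̄ᵢ)² = 539.356
MSB = 2449.144/2 = 1224.5722; MSW = 539.356/23 = 23.4502
F = MSB/MSW = 52.2200
df = (2, 23)
p-value (upper-tail) = 0.00000
At α=0.1: p < α → reject H₀

reject H₀: yes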